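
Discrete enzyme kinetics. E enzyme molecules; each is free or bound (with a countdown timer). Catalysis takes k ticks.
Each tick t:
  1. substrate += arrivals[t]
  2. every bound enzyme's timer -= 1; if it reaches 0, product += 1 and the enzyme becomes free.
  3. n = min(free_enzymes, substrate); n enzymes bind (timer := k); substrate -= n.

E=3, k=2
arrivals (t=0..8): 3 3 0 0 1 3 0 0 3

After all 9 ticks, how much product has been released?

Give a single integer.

Answer: 10

Derivation:
t=0: arr=3 -> substrate=0 bound=3 product=0
t=1: arr=3 -> substrate=3 bound=3 product=0
t=2: arr=0 -> substrate=0 bound=3 product=3
t=3: arr=0 -> substrate=0 bound=3 product=3
t=4: arr=1 -> substrate=0 bound=1 product=6
t=5: arr=3 -> substrate=1 bound=3 product=6
t=6: arr=0 -> substrate=0 bound=3 product=7
t=7: arr=0 -> substrate=0 bound=1 product=9
t=8: arr=3 -> substrate=0 bound=3 product=10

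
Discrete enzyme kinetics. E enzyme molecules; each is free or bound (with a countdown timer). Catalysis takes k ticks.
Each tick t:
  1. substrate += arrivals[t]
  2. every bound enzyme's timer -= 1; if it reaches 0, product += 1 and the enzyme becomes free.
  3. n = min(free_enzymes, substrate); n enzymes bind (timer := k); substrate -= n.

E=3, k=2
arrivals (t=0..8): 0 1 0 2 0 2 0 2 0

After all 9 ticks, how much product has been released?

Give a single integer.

t=0: arr=0 -> substrate=0 bound=0 product=0
t=1: arr=1 -> substrate=0 bound=1 product=0
t=2: arr=0 -> substrate=0 bound=1 product=0
t=3: arr=2 -> substrate=0 bound=2 product=1
t=4: arr=0 -> substrate=0 bound=2 product=1
t=5: arr=2 -> substrate=0 bound=2 product=3
t=6: arr=0 -> substrate=0 bound=2 product=3
t=7: arr=2 -> substrate=0 bound=2 product=5
t=8: arr=0 -> substrate=0 bound=2 product=5

Answer: 5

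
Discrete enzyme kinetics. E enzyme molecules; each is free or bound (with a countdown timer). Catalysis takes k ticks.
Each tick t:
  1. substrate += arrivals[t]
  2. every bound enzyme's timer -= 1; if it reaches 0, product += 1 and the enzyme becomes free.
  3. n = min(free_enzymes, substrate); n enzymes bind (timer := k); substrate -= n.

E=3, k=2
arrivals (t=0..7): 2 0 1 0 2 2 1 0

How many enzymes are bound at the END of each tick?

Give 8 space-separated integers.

t=0: arr=2 -> substrate=0 bound=2 product=0
t=1: arr=0 -> substrate=0 bound=2 product=0
t=2: arr=1 -> substrate=0 bound=1 product=2
t=3: arr=0 -> substrate=0 bound=1 product=2
t=4: arr=2 -> substrate=0 bound=2 product=3
t=5: arr=2 -> substrate=1 bound=3 product=3
t=6: arr=1 -> substrate=0 bound=3 product=5
t=7: arr=0 -> substrate=0 bound=2 product=6

Answer: 2 2 1 1 2 3 3 2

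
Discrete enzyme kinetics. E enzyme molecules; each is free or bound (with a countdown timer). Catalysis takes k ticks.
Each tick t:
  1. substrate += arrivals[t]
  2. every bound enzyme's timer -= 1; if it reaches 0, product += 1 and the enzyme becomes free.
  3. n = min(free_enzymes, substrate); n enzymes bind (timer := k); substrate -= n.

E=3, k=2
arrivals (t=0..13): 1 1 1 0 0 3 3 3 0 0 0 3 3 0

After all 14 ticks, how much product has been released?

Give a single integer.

Answer: 15

Derivation:
t=0: arr=1 -> substrate=0 bound=1 product=0
t=1: arr=1 -> substrate=0 bound=2 product=0
t=2: arr=1 -> substrate=0 bound=2 product=1
t=3: arr=0 -> substrate=0 bound=1 product=2
t=4: arr=0 -> substrate=0 bound=0 product=3
t=5: arr=3 -> substrate=0 bound=3 product=3
t=6: arr=3 -> substrate=3 bound=3 product=3
t=7: arr=3 -> substrate=3 bound=3 product=6
t=8: arr=0 -> substrate=3 bound=3 product=6
t=9: arr=0 -> substrate=0 bound=3 product=9
t=10: arr=0 -> substrate=0 bound=3 product=9
t=11: arr=3 -> substrate=0 bound=3 product=12
t=12: arr=3 -> substrate=3 bound=3 product=12
t=13: arr=0 -> substrate=0 bound=3 product=15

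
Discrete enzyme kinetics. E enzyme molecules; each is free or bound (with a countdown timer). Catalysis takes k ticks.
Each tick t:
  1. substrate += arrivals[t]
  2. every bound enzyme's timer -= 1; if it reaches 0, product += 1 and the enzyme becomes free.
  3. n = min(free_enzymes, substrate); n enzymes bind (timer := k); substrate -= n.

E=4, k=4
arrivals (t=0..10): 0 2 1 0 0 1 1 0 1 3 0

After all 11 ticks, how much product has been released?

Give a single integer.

Answer: 5

Derivation:
t=0: arr=0 -> substrate=0 bound=0 product=0
t=1: arr=2 -> substrate=0 bound=2 product=0
t=2: arr=1 -> substrate=0 bound=3 product=0
t=3: arr=0 -> substrate=0 bound=3 product=0
t=4: arr=0 -> substrate=0 bound=3 product=0
t=5: arr=1 -> substrate=0 bound=2 product=2
t=6: arr=1 -> substrate=0 bound=2 product=3
t=7: arr=0 -> substrate=0 bound=2 product=3
t=8: arr=1 -> substrate=0 bound=3 product=3
t=9: arr=3 -> substrate=1 bound=4 product=4
t=10: arr=0 -> substrate=0 bound=4 product=5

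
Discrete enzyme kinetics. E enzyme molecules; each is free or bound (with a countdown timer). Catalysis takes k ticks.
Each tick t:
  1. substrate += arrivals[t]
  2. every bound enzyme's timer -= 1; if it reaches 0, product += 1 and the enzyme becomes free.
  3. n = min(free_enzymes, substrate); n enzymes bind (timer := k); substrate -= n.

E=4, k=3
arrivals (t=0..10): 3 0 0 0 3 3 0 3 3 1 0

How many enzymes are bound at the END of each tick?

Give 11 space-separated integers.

t=0: arr=3 -> substrate=0 bound=3 product=0
t=1: arr=0 -> substrate=0 bound=3 product=0
t=2: arr=0 -> substrate=0 bound=3 product=0
t=3: arr=0 -> substrate=0 bound=0 product=3
t=4: arr=3 -> substrate=0 bound=3 product=3
t=5: arr=3 -> substrate=2 bound=4 product=3
t=6: arr=0 -> substrate=2 bound=4 product=3
t=7: arr=3 -> substrate=2 bound=4 product=6
t=8: arr=3 -> substrate=4 bound=4 product=7
t=9: arr=1 -> substrate=5 bound=4 product=7
t=10: arr=0 -> substrate=2 bound=4 product=10

Answer: 3 3 3 0 3 4 4 4 4 4 4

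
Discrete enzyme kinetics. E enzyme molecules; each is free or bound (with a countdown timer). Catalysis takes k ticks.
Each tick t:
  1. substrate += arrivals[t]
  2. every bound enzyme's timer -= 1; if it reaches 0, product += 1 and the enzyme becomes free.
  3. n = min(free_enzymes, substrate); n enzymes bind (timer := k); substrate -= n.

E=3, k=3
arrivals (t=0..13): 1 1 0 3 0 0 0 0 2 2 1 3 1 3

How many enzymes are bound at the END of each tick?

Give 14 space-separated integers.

Answer: 1 2 2 3 3 3 1 0 2 3 3 3 3 3

Derivation:
t=0: arr=1 -> substrate=0 bound=1 product=0
t=1: arr=1 -> substrate=0 bound=2 product=0
t=2: arr=0 -> substrate=0 bound=2 product=0
t=3: arr=3 -> substrate=1 bound=3 product=1
t=4: arr=0 -> substrate=0 bound=3 product=2
t=5: arr=0 -> substrate=0 bound=3 product=2
t=6: arr=0 -> substrate=0 bound=1 product=4
t=7: arr=0 -> substrate=0 bound=0 product=5
t=8: arr=2 -> substrate=0 bound=2 product=5
t=9: arr=2 -> substrate=1 bound=3 product=5
t=10: arr=1 -> substrate=2 bound=3 product=5
t=11: arr=3 -> substrate=3 bound=3 product=7
t=12: arr=1 -> substrate=3 bound=3 product=8
t=13: arr=3 -> substrate=6 bound=3 product=8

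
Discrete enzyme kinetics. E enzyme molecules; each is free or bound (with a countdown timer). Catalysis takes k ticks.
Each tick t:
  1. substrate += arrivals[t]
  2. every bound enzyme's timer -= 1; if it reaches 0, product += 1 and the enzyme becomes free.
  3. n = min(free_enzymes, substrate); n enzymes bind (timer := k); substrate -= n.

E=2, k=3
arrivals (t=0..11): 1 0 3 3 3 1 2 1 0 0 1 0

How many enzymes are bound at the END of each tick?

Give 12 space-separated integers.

Answer: 1 1 2 2 2 2 2 2 2 2 2 2

Derivation:
t=0: arr=1 -> substrate=0 bound=1 product=0
t=1: arr=0 -> substrate=0 bound=1 product=0
t=2: arr=3 -> substrate=2 bound=2 product=0
t=3: arr=3 -> substrate=4 bound=2 product=1
t=4: arr=3 -> substrate=7 bound=2 product=1
t=5: arr=1 -> substrate=7 bound=2 product=2
t=6: arr=2 -> substrate=8 bound=2 product=3
t=7: arr=1 -> substrate=9 bound=2 product=3
t=8: arr=0 -> substrate=8 bound=2 product=4
t=9: arr=0 -> substrate=7 bound=2 product=5
t=10: arr=1 -> substrate=8 bound=2 product=5
t=11: arr=0 -> substrate=7 bound=2 product=6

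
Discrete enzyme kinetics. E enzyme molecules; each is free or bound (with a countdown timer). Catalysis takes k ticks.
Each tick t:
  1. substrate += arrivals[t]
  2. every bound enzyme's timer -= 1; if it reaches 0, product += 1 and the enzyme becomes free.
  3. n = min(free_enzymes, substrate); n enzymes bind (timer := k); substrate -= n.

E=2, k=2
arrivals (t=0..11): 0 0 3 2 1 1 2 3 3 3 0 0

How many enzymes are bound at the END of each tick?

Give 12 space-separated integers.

t=0: arr=0 -> substrate=0 bound=0 product=0
t=1: arr=0 -> substrate=0 bound=0 product=0
t=2: arr=3 -> substrate=1 bound=2 product=0
t=3: arr=2 -> substrate=3 bound=2 product=0
t=4: arr=1 -> substrate=2 bound=2 product=2
t=5: arr=1 -> substrate=3 bound=2 product=2
t=6: arr=2 -> substrate=3 bound=2 product=4
t=7: arr=3 -> substrate=6 bound=2 product=4
t=8: arr=3 -> substrate=7 bound=2 product=6
t=9: arr=3 -> substrate=10 bound=2 product=6
t=10: arr=0 -> substrate=8 bound=2 product=8
t=11: arr=0 -> substrate=8 bound=2 product=8

Answer: 0 0 2 2 2 2 2 2 2 2 2 2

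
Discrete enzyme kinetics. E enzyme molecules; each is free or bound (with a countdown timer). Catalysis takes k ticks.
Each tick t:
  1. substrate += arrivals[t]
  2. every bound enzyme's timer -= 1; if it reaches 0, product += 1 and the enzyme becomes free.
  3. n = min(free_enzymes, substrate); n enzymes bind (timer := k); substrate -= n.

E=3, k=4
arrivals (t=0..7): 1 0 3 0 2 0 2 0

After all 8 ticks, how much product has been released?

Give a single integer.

Answer: 3

Derivation:
t=0: arr=1 -> substrate=0 bound=1 product=0
t=1: arr=0 -> substrate=0 bound=1 product=0
t=2: arr=3 -> substrate=1 bound=3 product=0
t=3: arr=0 -> substrate=1 bound=3 product=0
t=4: arr=2 -> substrate=2 bound=3 product=1
t=5: arr=0 -> substrate=2 bound=3 product=1
t=6: arr=2 -> substrate=2 bound=3 product=3
t=7: arr=0 -> substrate=2 bound=3 product=3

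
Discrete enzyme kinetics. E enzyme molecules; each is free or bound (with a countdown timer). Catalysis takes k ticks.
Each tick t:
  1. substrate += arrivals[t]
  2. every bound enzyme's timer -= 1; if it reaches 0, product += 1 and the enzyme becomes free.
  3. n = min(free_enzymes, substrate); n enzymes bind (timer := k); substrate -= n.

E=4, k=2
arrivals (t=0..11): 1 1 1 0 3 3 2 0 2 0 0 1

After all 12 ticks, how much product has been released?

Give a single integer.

t=0: arr=1 -> substrate=0 bound=1 product=0
t=1: arr=1 -> substrate=0 bound=2 product=0
t=2: arr=1 -> substrate=0 bound=2 product=1
t=3: arr=0 -> substrate=0 bound=1 product=2
t=4: arr=3 -> substrate=0 bound=3 product=3
t=5: arr=3 -> substrate=2 bound=4 product=3
t=6: arr=2 -> substrate=1 bound=4 product=6
t=7: arr=0 -> substrate=0 bound=4 product=7
t=8: arr=2 -> substrate=0 bound=3 product=10
t=9: arr=0 -> substrate=0 bound=2 product=11
t=10: arr=0 -> substrate=0 bound=0 product=13
t=11: arr=1 -> substrate=0 bound=1 product=13

Answer: 13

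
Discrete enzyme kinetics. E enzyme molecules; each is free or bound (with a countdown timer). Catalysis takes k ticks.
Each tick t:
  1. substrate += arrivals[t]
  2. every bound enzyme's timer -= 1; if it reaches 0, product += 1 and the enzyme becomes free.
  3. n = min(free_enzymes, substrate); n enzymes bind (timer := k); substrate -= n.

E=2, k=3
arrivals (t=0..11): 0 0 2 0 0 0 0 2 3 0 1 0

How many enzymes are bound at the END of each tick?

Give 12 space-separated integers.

Answer: 0 0 2 2 2 0 0 2 2 2 2 2

Derivation:
t=0: arr=0 -> substrate=0 bound=0 product=0
t=1: arr=0 -> substrate=0 bound=0 product=0
t=2: arr=2 -> substrate=0 bound=2 product=0
t=3: arr=0 -> substrate=0 bound=2 product=0
t=4: arr=0 -> substrate=0 bound=2 product=0
t=5: arr=0 -> substrate=0 bound=0 product=2
t=6: arr=0 -> substrate=0 bound=0 product=2
t=7: arr=2 -> substrate=0 bound=2 product=2
t=8: arr=3 -> substrate=3 bound=2 product=2
t=9: arr=0 -> substrate=3 bound=2 product=2
t=10: arr=1 -> substrate=2 bound=2 product=4
t=11: arr=0 -> substrate=2 bound=2 product=4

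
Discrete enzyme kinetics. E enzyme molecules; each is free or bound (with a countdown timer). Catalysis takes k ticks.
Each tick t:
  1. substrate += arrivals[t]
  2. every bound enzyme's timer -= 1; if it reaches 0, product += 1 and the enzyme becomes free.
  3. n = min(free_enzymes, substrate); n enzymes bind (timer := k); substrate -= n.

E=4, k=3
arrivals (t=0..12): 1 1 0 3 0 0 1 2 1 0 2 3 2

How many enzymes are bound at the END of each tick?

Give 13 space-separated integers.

Answer: 1 2 2 4 3 3 1 3 4 3 3 4 4

Derivation:
t=0: arr=1 -> substrate=0 bound=1 product=0
t=1: arr=1 -> substrate=0 bound=2 product=0
t=2: arr=0 -> substrate=0 bound=2 product=0
t=3: arr=3 -> substrate=0 bound=4 product=1
t=4: arr=0 -> substrate=0 bound=3 product=2
t=5: arr=0 -> substrate=0 bound=3 product=2
t=6: arr=1 -> substrate=0 bound=1 product=5
t=7: arr=2 -> substrate=0 bound=3 product=5
t=8: arr=1 -> substrate=0 bound=4 product=5
t=9: arr=0 -> substrate=0 bound=3 product=6
t=10: arr=2 -> substrate=0 bound=3 product=8
t=11: arr=3 -> substrate=1 bound=4 product=9
t=12: arr=2 -> substrate=3 bound=4 product=9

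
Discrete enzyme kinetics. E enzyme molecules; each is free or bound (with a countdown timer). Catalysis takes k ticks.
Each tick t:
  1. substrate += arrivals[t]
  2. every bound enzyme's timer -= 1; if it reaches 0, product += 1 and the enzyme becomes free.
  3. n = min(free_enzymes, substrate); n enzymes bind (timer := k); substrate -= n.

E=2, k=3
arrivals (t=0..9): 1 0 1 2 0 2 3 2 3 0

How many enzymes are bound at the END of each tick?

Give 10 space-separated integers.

Answer: 1 1 2 2 2 2 2 2 2 2

Derivation:
t=0: arr=1 -> substrate=0 bound=1 product=0
t=1: arr=0 -> substrate=0 bound=1 product=0
t=2: arr=1 -> substrate=0 bound=2 product=0
t=3: arr=2 -> substrate=1 bound=2 product=1
t=4: arr=0 -> substrate=1 bound=2 product=1
t=5: arr=2 -> substrate=2 bound=2 product=2
t=6: arr=3 -> substrate=4 bound=2 product=3
t=7: arr=2 -> substrate=6 bound=2 product=3
t=8: arr=3 -> substrate=8 bound=2 product=4
t=9: arr=0 -> substrate=7 bound=2 product=5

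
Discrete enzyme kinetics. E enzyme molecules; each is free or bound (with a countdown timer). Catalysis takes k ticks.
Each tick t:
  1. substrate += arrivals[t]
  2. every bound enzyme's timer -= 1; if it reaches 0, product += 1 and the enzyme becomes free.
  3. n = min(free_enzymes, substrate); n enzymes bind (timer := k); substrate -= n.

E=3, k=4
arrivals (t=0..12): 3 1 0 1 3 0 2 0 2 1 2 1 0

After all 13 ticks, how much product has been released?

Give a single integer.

t=0: arr=3 -> substrate=0 bound=3 product=0
t=1: arr=1 -> substrate=1 bound=3 product=0
t=2: arr=0 -> substrate=1 bound=3 product=0
t=3: arr=1 -> substrate=2 bound=3 product=0
t=4: arr=3 -> substrate=2 bound=3 product=3
t=5: arr=0 -> substrate=2 bound=3 product=3
t=6: arr=2 -> substrate=4 bound=3 product=3
t=7: arr=0 -> substrate=4 bound=3 product=3
t=8: arr=2 -> substrate=3 bound=3 product=6
t=9: arr=1 -> substrate=4 bound=3 product=6
t=10: arr=2 -> substrate=6 bound=3 product=6
t=11: arr=1 -> substrate=7 bound=3 product=6
t=12: arr=0 -> substrate=4 bound=3 product=9

Answer: 9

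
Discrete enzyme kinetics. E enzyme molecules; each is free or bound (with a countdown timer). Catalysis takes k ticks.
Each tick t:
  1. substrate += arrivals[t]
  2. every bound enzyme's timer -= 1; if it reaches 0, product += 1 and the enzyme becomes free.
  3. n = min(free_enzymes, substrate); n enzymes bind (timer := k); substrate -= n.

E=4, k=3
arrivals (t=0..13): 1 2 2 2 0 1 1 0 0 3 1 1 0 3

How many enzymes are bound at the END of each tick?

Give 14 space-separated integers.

Answer: 1 3 4 4 4 4 4 2 1 3 4 4 2 4

Derivation:
t=0: arr=1 -> substrate=0 bound=1 product=0
t=1: arr=2 -> substrate=0 bound=3 product=0
t=2: arr=2 -> substrate=1 bound=4 product=0
t=3: arr=2 -> substrate=2 bound=4 product=1
t=4: arr=0 -> substrate=0 bound=4 product=3
t=5: arr=1 -> substrate=0 bound=4 product=4
t=6: arr=1 -> substrate=0 bound=4 product=5
t=7: arr=0 -> substrate=0 bound=2 product=7
t=8: arr=0 -> substrate=0 bound=1 product=8
t=9: arr=3 -> substrate=0 bound=3 product=9
t=10: arr=1 -> substrate=0 bound=4 product=9
t=11: arr=1 -> substrate=1 bound=4 product=9
t=12: arr=0 -> substrate=0 bound=2 product=12
t=13: arr=3 -> substrate=0 bound=4 product=13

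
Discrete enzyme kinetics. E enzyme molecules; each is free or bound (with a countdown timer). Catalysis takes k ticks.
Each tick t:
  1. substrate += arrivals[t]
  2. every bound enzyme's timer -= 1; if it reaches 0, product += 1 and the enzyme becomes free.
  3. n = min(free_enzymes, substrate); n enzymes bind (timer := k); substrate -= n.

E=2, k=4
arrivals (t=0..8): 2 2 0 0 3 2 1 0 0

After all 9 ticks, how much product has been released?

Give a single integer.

t=0: arr=2 -> substrate=0 bound=2 product=0
t=1: arr=2 -> substrate=2 bound=2 product=0
t=2: arr=0 -> substrate=2 bound=2 product=0
t=3: arr=0 -> substrate=2 bound=2 product=0
t=4: arr=3 -> substrate=3 bound=2 product=2
t=5: arr=2 -> substrate=5 bound=2 product=2
t=6: arr=1 -> substrate=6 bound=2 product=2
t=7: arr=0 -> substrate=6 bound=2 product=2
t=8: arr=0 -> substrate=4 bound=2 product=4

Answer: 4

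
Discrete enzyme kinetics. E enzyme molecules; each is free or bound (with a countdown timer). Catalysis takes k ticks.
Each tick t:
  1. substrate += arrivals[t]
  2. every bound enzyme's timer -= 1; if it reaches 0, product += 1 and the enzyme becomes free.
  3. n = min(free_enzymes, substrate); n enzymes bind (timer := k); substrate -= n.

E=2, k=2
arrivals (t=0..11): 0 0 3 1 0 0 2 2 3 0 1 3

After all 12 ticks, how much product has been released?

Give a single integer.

Answer: 8

Derivation:
t=0: arr=0 -> substrate=0 bound=0 product=0
t=1: arr=0 -> substrate=0 bound=0 product=0
t=2: arr=3 -> substrate=1 bound=2 product=0
t=3: arr=1 -> substrate=2 bound=2 product=0
t=4: arr=0 -> substrate=0 bound=2 product=2
t=5: arr=0 -> substrate=0 bound=2 product=2
t=6: arr=2 -> substrate=0 bound=2 product=4
t=7: arr=2 -> substrate=2 bound=2 product=4
t=8: arr=3 -> substrate=3 bound=2 product=6
t=9: arr=0 -> substrate=3 bound=2 product=6
t=10: arr=1 -> substrate=2 bound=2 product=8
t=11: arr=3 -> substrate=5 bound=2 product=8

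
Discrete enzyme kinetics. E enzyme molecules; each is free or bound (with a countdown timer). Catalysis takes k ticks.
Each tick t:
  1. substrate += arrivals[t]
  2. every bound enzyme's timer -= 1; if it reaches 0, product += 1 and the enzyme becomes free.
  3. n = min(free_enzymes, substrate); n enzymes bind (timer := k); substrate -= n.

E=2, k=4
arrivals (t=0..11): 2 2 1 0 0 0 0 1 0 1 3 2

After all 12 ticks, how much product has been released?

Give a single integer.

t=0: arr=2 -> substrate=0 bound=2 product=0
t=1: arr=2 -> substrate=2 bound=2 product=0
t=2: arr=1 -> substrate=3 bound=2 product=0
t=3: arr=0 -> substrate=3 bound=2 product=0
t=4: arr=0 -> substrate=1 bound=2 product=2
t=5: arr=0 -> substrate=1 bound=2 product=2
t=6: arr=0 -> substrate=1 bound=2 product=2
t=7: arr=1 -> substrate=2 bound=2 product=2
t=8: arr=0 -> substrate=0 bound=2 product=4
t=9: arr=1 -> substrate=1 bound=2 product=4
t=10: arr=3 -> substrate=4 bound=2 product=4
t=11: arr=2 -> substrate=6 bound=2 product=4

Answer: 4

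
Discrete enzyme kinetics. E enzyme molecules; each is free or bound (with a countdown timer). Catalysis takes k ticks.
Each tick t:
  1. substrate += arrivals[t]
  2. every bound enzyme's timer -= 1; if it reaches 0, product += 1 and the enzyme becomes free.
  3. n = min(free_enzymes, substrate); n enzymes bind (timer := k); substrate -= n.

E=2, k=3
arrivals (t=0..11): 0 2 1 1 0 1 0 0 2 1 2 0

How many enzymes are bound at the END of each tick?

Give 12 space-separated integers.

t=0: arr=0 -> substrate=0 bound=0 product=0
t=1: arr=2 -> substrate=0 bound=2 product=0
t=2: arr=1 -> substrate=1 bound=2 product=0
t=3: arr=1 -> substrate=2 bound=2 product=0
t=4: arr=0 -> substrate=0 bound=2 product=2
t=5: arr=1 -> substrate=1 bound=2 product=2
t=6: arr=0 -> substrate=1 bound=2 product=2
t=7: arr=0 -> substrate=0 bound=1 product=4
t=8: arr=2 -> substrate=1 bound=2 product=4
t=9: arr=1 -> substrate=2 bound=2 product=4
t=10: arr=2 -> substrate=3 bound=2 product=5
t=11: arr=0 -> substrate=2 bound=2 product=6

Answer: 0 2 2 2 2 2 2 1 2 2 2 2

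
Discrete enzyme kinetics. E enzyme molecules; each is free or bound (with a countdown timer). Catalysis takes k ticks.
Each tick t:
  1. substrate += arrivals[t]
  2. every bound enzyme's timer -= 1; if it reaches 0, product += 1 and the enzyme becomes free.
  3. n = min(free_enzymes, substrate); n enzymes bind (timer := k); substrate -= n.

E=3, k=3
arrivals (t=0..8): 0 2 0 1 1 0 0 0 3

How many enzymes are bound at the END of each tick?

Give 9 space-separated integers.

Answer: 0 2 2 3 2 2 1 0 3

Derivation:
t=0: arr=0 -> substrate=0 bound=0 product=0
t=1: arr=2 -> substrate=0 bound=2 product=0
t=2: arr=0 -> substrate=0 bound=2 product=0
t=3: arr=1 -> substrate=0 bound=3 product=0
t=4: arr=1 -> substrate=0 bound=2 product=2
t=5: arr=0 -> substrate=0 bound=2 product=2
t=6: arr=0 -> substrate=0 bound=1 product=3
t=7: arr=0 -> substrate=0 bound=0 product=4
t=8: arr=3 -> substrate=0 bound=3 product=4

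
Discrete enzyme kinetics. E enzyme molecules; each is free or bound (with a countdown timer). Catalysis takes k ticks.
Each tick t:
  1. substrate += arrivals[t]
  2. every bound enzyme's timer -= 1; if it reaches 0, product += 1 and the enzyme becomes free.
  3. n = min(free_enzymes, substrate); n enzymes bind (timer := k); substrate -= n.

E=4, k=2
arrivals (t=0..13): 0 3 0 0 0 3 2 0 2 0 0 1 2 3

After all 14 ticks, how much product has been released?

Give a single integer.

t=0: arr=0 -> substrate=0 bound=0 product=0
t=1: arr=3 -> substrate=0 bound=3 product=0
t=2: arr=0 -> substrate=0 bound=3 product=0
t=3: arr=0 -> substrate=0 bound=0 product=3
t=4: arr=0 -> substrate=0 bound=0 product=3
t=5: arr=3 -> substrate=0 bound=3 product=3
t=6: arr=2 -> substrate=1 bound=4 product=3
t=7: arr=0 -> substrate=0 bound=2 product=6
t=8: arr=2 -> substrate=0 bound=3 product=7
t=9: arr=0 -> substrate=0 bound=2 product=8
t=10: arr=0 -> substrate=0 bound=0 product=10
t=11: arr=1 -> substrate=0 bound=1 product=10
t=12: arr=2 -> substrate=0 bound=3 product=10
t=13: arr=3 -> substrate=1 bound=4 product=11

Answer: 11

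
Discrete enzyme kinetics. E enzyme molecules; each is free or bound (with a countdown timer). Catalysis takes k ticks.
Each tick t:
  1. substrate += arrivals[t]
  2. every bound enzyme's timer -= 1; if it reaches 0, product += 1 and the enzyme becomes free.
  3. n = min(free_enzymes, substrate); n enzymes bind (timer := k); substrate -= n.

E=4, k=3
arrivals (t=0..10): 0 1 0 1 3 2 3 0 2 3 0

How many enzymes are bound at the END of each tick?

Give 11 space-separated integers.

Answer: 0 1 1 2 4 4 4 4 4 4 4

Derivation:
t=0: arr=0 -> substrate=0 bound=0 product=0
t=1: arr=1 -> substrate=0 bound=1 product=0
t=2: arr=0 -> substrate=0 bound=1 product=0
t=3: arr=1 -> substrate=0 bound=2 product=0
t=4: arr=3 -> substrate=0 bound=4 product=1
t=5: arr=2 -> substrate=2 bound=4 product=1
t=6: arr=3 -> substrate=4 bound=4 product=2
t=7: arr=0 -> substrate=1 bound=4 product=5
t=8: arr=2 -> substrate=3 bound=4 product=5
t=9: arr=3 -> substrate=5 bound=4 product=6
t=10: arr=0 -> substrate=2 bound=4 product=9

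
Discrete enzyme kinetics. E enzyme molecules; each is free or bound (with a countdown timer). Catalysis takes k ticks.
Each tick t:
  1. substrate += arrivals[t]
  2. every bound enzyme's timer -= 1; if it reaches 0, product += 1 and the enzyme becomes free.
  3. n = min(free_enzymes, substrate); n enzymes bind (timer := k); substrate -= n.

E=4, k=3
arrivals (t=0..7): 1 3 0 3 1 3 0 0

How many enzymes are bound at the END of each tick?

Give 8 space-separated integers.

Answer: 1 4 4 4 4 4 4 3

Derivation:
t=0: arr=1 -> substrate=0 bound=1 product=0
t=1: arr=3 -> substrate=0 bound=4 product=0
t=2: arr=0 -> substrate=0 bound=4 product=0
t=3: arr=3 -> substrate=2 bound=4 product=1
t=4: arr=1 -> substrate=0 bound=4 product=4
t=5: arr=3 -> substrate=3 bound=4 product=4
t=6: arr=0 -> substrate=2 bound=4 product=5
t=7: arr=0 -> substrate=0 bound=3 product=8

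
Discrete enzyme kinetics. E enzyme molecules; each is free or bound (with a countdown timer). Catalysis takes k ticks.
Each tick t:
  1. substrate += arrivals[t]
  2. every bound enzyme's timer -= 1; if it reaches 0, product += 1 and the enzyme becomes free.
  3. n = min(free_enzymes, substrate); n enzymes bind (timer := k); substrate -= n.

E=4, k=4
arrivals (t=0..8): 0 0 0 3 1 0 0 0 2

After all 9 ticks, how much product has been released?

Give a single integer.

t=0: arr=0 -> substrate=0 bound=0 product=0
t=1: arr=0 -> substrate=0 bound=0 product=0
t=2: arr=0 -> substrate=0 bound=0 product=0
t=3: arr=3 -> substrate=0 bound=3 product=0
t=4: arr=1 -> substrate=0 bound=4 product=0
t=5: arr=0 -> substrate=0 bound=4 product=0
t=6: arr=0 -> substrate=0 bound=4 product=0
t=7: arr=0 -> substrate=0 bound=1 product=3
t=8: arr=2 -> substrate=0 bound=2 product=4

Answer: 4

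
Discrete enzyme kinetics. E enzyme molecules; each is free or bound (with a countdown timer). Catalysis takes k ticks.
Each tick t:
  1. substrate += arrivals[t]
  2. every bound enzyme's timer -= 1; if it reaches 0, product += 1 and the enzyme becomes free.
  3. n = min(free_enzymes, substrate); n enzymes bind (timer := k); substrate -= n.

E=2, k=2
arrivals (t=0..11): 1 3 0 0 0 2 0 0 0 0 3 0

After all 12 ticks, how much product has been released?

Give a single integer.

Answer: 6

Derivation:
t=0: arr=1 -> substrate=0 bound=1 product=0
t=1: arr=3 -> substrate=2 bound=2 product=0
t=2: arr=0 -> substrate=1 bound=2 product=1
t=3: arr=0 -> substrate=0 bound=2 product=2
t=4: arr=0 -> substrate=0 bound=1 product=3
t=5: arr=2 -> substrate=0 bound=2 product=4
t=6: arr=0 -> substrate=0 bound=2 product=4
t=7: arr=0 -> substrate=0 bound=0 product=6
t=8: arr=0 -> substrate=0 bound=0 product=6
t=9: arr=0 -> substrate=0 bound=0 product=6
t=10: arr=3 -> substrate=1 bound=2 product=6
t=11: arr=0 -> substrate=1 bound=2 product=6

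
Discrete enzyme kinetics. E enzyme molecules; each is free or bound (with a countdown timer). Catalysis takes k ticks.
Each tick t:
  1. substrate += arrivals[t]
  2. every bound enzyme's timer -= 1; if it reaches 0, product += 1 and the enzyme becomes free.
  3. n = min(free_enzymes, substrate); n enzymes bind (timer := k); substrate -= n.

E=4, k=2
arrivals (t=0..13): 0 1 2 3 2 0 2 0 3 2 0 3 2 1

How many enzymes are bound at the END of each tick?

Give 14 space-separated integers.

Answer: 0 1 3 4 4 3 3 2 3 4 2 4 4 3

Derivation:
t=0: arr=0 -> substrate=0 bound=0 product=0
t=1: arr=1 -> substrate=0 bound=1 product=0
t=2: arr=2 -> substrate=0 bound=3 product=0
t=3: arr=3 -> substrate=1 bound=4 product=1
t=4: arr=2 -> substrate=1 bound=4 product=3
t=5: arr=0 -> substrate=0 bound=3 product=5
t=6: arr=2 -> substrate=0 bound=3 product=7
t=7: arr=0 -> substrate=0 bound=2 product=8
t=8: arr=3 -> substrate=0 bound=3 product=10
t=9: arr=2 -> substrate=1 bound=4 product=10
t=10: arr=0 -> substrate=0 bound=2 product=13
t=11: arr=3 -> substrate=0 bound=4 product=14
t=12: arr=2 -> substrate=1 bound=4 product=15
t=13: arr=1 -> substrate=0 bound=3 product=18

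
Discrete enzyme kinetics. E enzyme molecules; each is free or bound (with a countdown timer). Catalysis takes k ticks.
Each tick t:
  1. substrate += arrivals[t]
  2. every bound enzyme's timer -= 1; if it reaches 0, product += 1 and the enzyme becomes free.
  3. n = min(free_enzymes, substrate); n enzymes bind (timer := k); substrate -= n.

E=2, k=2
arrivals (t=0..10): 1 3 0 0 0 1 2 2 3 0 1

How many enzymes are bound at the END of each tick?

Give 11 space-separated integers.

Answer: 1 2 2 2 1 1 2 2 2 2 2

Derivation:
t=0: arr=1 -> substrate=0 bound=1 product=0
t=1: arr=3 -> substrate=2 bound=2 product=0
t=2: arr=0 -> substrate=1 bound=2 product=1
t=3: arr=0 -> substrate=0 bound=2 product=2
t=4: arr=0 -> substrate=0 bound=1 product=3
t=5: arr=1 -> substrate=0 bound=1 product=4
t=6: arr=2 -> substrate=1 bound=2 product=4
t=7: arr=2 -> substrate=2 bound=2 product=5
t=8: arr=3 -> substrate=4 bound=2 product=6
t=9: arr=0 -> substrate=3 bound=2 product=7
t=10: arr=1 -> substrate=3 bound=2 product=8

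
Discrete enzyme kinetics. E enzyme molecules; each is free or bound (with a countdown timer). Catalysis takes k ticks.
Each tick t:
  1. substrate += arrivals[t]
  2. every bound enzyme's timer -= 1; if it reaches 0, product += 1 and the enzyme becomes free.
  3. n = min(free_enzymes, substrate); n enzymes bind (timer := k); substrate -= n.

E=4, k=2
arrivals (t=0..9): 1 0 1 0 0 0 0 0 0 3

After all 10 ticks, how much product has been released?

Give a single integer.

Answer: 2

Derivation:
t=0: arr=1 -> substrate=0 bound=1 product=0
t=1: arr=0 -> substrate=0 bound=1 product=0
t=2: arr=1 -> substrate=0 bound=1 product=1
t=3: arr=0 -> substrate=0 bound=1 product=1
t=4: arr=0 -> substrate=0 bound=0 product=2
t=5: arr=0 -> substrate=0 bound=0 product=2
t=6: arr=0 -> substrate=0 bound=0 product=2
t=7: arr=0 -> substrate=0 bound=0 product=2
t=8: arr=0 -> substrate=0 bound=0 product=2
t=9: arr=3 -> substrate=0 bound=3 product=2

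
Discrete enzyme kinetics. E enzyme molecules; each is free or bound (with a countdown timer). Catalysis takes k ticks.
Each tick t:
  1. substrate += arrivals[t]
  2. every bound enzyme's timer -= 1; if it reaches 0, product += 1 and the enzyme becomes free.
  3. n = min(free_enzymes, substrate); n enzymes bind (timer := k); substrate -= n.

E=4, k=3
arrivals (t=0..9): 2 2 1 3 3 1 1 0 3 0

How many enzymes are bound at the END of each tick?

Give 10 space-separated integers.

Answer: 2 4 4 4 4 4 4 4 4 4

Derivation:
t=0: arr=2 -> substrate=0 bound=2 product=0
t=1: arr=2 -> substrate=0 bound=4 product=0
t=2: arr=1 -> substrate=1 bound=4 product=0
t=3: arr=3 -> substrate=2 bound=4 product=2
t=4: arr=3 -> substrate=3 bound=4 product=4
t=5: arr=1 -> substrate=4 bound=4 product=4
t=6: arr=1 -> substrate=3 bound=4 product=6
t=7: arr=0 -> substrate=1 bound=4 product=8
t=8: arr=3 -> substrate=4 bound=4 product=8
t=9: arr=0 -> substrate=2 bound=4 product=10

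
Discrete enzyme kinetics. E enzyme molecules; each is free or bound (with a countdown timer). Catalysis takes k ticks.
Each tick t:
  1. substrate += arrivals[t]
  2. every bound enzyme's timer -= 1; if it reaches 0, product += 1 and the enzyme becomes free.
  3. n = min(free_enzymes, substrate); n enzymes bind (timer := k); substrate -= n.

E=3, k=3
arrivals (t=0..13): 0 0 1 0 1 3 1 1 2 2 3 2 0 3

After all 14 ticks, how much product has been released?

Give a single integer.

Answer: 8

Derivation:
t=0: arr=0 -> substrate=0 bound=0 product=0
t=1: arr=0 -> substrate=0 bound=0 product=0
t=2: arr=1 -> substrate=0 bound=1 product=0
t=3: arr=0 -> substrate=0 bound=1 product=0
t=4: arr=1 -> substrate=0 bound=2 product=0
t=5: arr=3 -> substrate=1 bound=3 product=1
t=6: arr=1 -> substrate=2 bound=3 product=1
t=7: arr=1 -> substrate=2 bound=3 product=2
t=8: arr=2 -> substrate=2 bound=3 product=4
t=9: arr=2 -> substrate=4 bound=3 product=4
t=10: arr=3 -> substrate=6 bound=3 product=5
t=11: arr=2 -> substrate=6 bound=3 product=7
t=12: arr=0 -> substrate=6 bound=3 product=7
t=13: arr=3 -> substrate=8 bound=3 product=8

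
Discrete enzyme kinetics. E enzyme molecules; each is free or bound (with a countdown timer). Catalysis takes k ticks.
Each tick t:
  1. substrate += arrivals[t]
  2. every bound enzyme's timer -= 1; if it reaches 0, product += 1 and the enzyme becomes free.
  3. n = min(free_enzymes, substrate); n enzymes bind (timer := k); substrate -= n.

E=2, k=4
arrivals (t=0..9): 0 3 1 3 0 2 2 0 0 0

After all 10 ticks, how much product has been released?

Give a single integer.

Answer: 4

Derivation:
t=0: arr=0 -> substrate=0 bound=0 product=0
t=1: arr=3 -> substrate=1 bound=2 product=0
t=2: arr=1 -> substrate=2 bound=2 product=0
t=3: arr=3 -> substrate=5 bound=2 product=0
t=4: arr=0 -> substrate=5 bound=2 product=0
t=5: arr=2 -> substrate=5 bound=2 product=2
t=6: arr=2 -> substrate=7 bound=2 product=2
t=7: arr=0 -> substrate=7 bound=2 product=2
t=8: arr=0 -> substrate=7 bound=2 product=2
t=9: arr=0 -> substrate=5 bound=2 product=4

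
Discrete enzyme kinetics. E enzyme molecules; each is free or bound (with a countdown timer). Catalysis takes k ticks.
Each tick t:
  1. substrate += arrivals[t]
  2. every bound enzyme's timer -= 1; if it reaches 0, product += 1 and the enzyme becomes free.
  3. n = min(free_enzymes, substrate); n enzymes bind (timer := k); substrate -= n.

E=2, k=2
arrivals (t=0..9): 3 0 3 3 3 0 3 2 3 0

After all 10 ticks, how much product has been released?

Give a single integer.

Answer: 8

Derivation:
t=0: arr=3 -> substrate=1 bound=2 product=0
t=1: arr=0 -> substrate=1 bound=2 product=0
t=2: arr=3 -> substrate=2 bound=2 product=2
t=3: arr=3 -> substrate=5 bound=2 product=2
t=4: arr=3 -> substrate=6 bound=2 product=4
t=5: arr=0 -> substrate=6 bound=2 product=4
t=6: arr=3 -> substrate=7 bound=2 product=6
t=7: arr=2 -> substrate=9 bound=2 product=6
t=8: arr=3 -> substrate=10 bound=2 product=8
t=9: arr=0 -> substrate=10 bound=2 product=8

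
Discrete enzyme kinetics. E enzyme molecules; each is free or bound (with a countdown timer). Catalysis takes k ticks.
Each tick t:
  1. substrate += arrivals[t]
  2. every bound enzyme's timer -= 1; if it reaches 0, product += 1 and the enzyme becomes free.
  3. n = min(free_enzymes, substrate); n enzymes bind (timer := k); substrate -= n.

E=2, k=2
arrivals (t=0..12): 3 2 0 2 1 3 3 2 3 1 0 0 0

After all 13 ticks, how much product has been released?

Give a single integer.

t=0: arr=3 -> substrate=1 bound=2 product=0
t=1: arr=2 -> substrate=3 bound=2 product=0
t=2: arr=0 -> substrate=1 bound=2 product=2
t=3: arr=2 -> substrate=3 bound=2 product=2
t=4: arr=1 -> substrate=2 bound=2 product=4
t=5: arr=3 -> substrate=5 bound=2 product=4
t=6: arr=3 -> substrate=6 bound=2 product=6
t=7: arr=2 -> substrate=8 bound=2 product=6
t=8: arr=3 -> substrate=9 bound=2 product=8
t=9: arr=1 -> substrate=10 bound=2 product=8
t=10: arr=0 -> substrate=8 bound=2 product=10
t=11: arr=0 -> substrate=8 bound=2 product=10
t=12: arr=0 -> substrate=6 bound=2 product=12

Answer: 12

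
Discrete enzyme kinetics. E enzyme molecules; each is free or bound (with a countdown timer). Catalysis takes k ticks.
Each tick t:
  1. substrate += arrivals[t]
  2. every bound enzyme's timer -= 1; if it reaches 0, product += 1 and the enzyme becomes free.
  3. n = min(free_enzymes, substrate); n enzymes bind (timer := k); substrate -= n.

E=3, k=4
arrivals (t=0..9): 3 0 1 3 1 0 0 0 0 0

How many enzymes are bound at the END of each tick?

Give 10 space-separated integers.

t=0: arr=3 -> substrate=0 bound=3 product=0
t=1: arr=0 -> substrate=0 bound=3 product=0
t=2: arr=1 -> substrate=1 bound=3 product=0
t=3: arr=3 -> substrate=4 bound=3 product=0
t=4: arr=1 -> substrate=2 bound=3 product=3
t=5: arr=0 -> substrate=2 bound=3 product=3
t=6: arr=0 -> substrate=2 bound=3 product=3
t=7: arr=0 -> substrate=2 bound=3 product=3
t=8: arr=0 -> substrate=0 bound=2 product=6
t=9: arr=0 -> substrate=0 bound=2 product=6

Answer: 3 3 3 3 3 3 3 3 2 2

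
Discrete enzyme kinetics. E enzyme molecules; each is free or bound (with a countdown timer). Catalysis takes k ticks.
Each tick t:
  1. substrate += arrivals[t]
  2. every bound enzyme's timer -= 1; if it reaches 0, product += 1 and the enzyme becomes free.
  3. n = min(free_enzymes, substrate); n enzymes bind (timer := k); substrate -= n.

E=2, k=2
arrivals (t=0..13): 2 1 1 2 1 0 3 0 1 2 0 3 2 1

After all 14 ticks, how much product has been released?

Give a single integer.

t=0: arr=2 -> substrate=0 bound=2 product=0
t=1: arr=1 -> substrate=1 bound=2 product=0
t=2: arr=1 -> substrate=0 bound=2 product=2
t=3: arr=2 -> substrate=2 bound=2 product=2
t=4: arr=1 -> substrate=1 bound=2 product=4
t=5: arr=0 -> substrate=1 bound=2 product=4
t=6: arr=3 -> substrate=2 bound=2 product=6
t=7: arr=0 -> substrate=2 bound=2 product=6
t=8: arr=1 -> substrate=1 bound=2 product=8
t=9: arr=2 -> substrate=3 bound=2 product=8
t=10: arr=0 -> substrate=1 bound=2 product=10
t=11: arr=3 -> substrate=4 bound=2 product=10
t=12: arr=2 -> substrate=4 bound=2 product=12
t=13: arr=1 -> substrate=5 bound=2 product=12

Answer: 12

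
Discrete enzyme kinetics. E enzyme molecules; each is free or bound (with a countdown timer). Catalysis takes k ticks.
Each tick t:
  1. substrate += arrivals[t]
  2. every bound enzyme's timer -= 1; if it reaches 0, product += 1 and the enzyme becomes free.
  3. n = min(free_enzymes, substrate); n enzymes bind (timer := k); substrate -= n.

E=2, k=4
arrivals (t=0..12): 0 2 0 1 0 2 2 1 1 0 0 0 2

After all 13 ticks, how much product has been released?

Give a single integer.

t=0: arr=0 -> substrate=0 bound=0 product=0
t=1: arr=2 -> substrate=0 bound=2 product=0
t=2: arr=0 -> substrate=0 bound=2 product=0
t=3: arr=1 -> substrate=1 bound=2 product=0
t=4: arr=0 -> substrate=1 bound=2 product=0
t=5: arr=2 -> substrate=1 bound=2 product=2
t=6: arr=2 -> substrate=3 bound=2 product=2
t=7: arr=1 -> substrate=4 bound=2 product=2
t=8: arr=1 -> substrate=5 bound=2 product=2
t=9: arr=0 -> substrate=3 bound=2 product=4
t=10: arr=0 -> substrate=3 bound=2 product=4
t=11: arr=0 -> substrate=3 bound=2 product=4
t=12: arr=2 -> substrate=5 bound=2 product=4

Answer: 4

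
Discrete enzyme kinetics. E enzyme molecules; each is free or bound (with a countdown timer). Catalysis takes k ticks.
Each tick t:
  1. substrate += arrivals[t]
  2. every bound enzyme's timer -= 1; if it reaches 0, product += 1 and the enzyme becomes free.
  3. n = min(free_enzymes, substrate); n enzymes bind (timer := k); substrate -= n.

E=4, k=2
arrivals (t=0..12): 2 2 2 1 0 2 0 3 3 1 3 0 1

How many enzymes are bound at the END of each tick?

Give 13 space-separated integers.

t=0: arr=2 -> substrate=0 bound=2 product=0
t=1: arr=2 -> substrate=0 bound=4 product=0
t=2: arr=2 -> substrate=0 bound=4 product=2
t=3: arr=1 -> substrate=0 bound=3 product=4
t=4: arr=0 -> substrate=0 bound=1 product=6
t=5: arr=2 -> substrate=0 bound=2 product=7
t=6: arr=0 -> substrate=0 bound=2 product=7
t=7: arr=3 -> substrate=0 bound=3 product=9
t=8: arr=3 -> substrate=2 bound=4 product=9
t=9: arr=1 -> substrate=0 bound=4 product=12
t=10: arr=3 -> substrate=2 bound=4 product=13
t=11: arr=0 -> substrate=0 bound=3 product=16
t=12: arr=1 -> substrate=0 bound=3 product=17

Answer: 2 4 4 3 1 2 2 3 4 4 4 3 3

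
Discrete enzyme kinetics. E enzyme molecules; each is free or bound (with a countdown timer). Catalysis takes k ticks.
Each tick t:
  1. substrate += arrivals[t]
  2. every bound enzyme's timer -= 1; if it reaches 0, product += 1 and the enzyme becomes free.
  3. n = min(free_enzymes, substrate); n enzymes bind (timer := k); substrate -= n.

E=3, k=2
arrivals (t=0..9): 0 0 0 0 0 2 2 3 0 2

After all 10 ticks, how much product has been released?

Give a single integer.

t=0: arr=0 -> substrate=0 bound=0 product=0
t=1: arr=0 -> substrate=0 bound=0 product=0
t=2: arr=0 -> substrate=0 bound=0 product=0
t=3: arr=0 -> substrate=0 bound=0 product=0
t=4: arr=0 -> substrate=0 bound=0 product=0
t=5: arr=2 -> substrate=0 bound=2 product=0
t=6: arr=2 -> substrate=1 bound=3 product=0
t=7: arr=3 -> substrate=2 bound=3 product=2
t=8: arr=0 -> substrate=1 bound=3 product=3
t=9: arr=2 -> substrate=1 bound=3 product=5

Answer: 5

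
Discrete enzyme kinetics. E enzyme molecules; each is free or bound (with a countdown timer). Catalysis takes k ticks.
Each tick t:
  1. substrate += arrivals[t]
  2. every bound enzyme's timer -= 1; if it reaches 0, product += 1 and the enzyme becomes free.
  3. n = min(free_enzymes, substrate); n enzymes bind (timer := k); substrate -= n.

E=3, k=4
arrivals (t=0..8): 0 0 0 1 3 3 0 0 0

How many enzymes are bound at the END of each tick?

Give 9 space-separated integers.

Answer: 0 0 0 1 3 3 3 3 3

Derivation:
t=0: arr=0 -> substrate=0 bound=0 product=0
t=1: arr=0 -> substrate=0 bound=0 product=0
t=2: arr=0 -> substrate=0 bound=0 product=0
t=3: arr=1 -> substrate=0 bound=1 product=0
t=4: arr=3 -> substrate=1 bound=3 product=0
t=5: arr=3 -> substrate=4 bound=3 product=0
t=6: arr=0 -> substrate=4 bound=3 product=0
t=7: arr=0 -> substrate=3 bound=3 product=1
t=8: arr=0 -> substrate=1 bound=3 product=3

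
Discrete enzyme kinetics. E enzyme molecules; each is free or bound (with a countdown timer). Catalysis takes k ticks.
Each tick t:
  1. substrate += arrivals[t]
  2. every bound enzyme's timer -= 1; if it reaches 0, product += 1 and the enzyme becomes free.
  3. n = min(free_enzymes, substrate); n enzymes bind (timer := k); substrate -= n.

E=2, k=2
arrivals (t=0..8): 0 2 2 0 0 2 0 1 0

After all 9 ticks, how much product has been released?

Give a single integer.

t=0: arr=0 -> substrate=0 bound=0 product=0
t=1: arr=2 -> substrate=0 bound=2 product=0
t=2: arr=2 -> substrate=2 bound=2 product=0
t=3: arr=0 -> substrate=0 bound=2 product=2
t=4: arr=0 -> substrate=0 bound=2 product=2
t=5: arr=2 -> substrate=0 bound=2 product=4
t=6: arr=0 -> substrate=0 bound=2 product=4
t=7: arr=1 -> substrate=0 bound=1 product=6
t=8: arr=0 -> substrate=0 bound=1 product=6

Answer: 6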